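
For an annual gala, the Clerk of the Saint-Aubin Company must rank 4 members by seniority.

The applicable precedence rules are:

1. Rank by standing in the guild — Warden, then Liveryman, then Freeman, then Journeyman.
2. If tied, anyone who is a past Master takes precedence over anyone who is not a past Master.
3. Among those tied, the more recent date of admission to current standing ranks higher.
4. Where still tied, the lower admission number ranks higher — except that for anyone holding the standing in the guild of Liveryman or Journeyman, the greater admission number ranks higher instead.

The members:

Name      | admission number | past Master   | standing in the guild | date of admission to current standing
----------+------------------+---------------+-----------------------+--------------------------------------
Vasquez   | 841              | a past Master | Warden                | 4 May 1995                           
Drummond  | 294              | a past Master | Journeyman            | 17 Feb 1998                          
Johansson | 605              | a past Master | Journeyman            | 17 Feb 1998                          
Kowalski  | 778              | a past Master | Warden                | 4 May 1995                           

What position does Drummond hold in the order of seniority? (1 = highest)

4

By standing in the guild: Kowalski and Vasquez (Warden); then Johansson and Drummond (Journeyman).
Kowalski and Vasquez are each a past Master, so the next rule applies.
Kowalski and Vasquez both have date of admission to current standing 4 May 1995, so the next rule applies.
Among Kowalski and Vasquez, by admission number (lower first): Kowalski (778) before Vasquez (841).
Johansson and Drummond are each a past Master, so the next rule applies.
Johansson and Drummond both have date of admission to current standing 17 Feb 1998, so the next rule applies.
Among Johansson and Drummond, by admission number (higher first) (reversed rule for this group): Johansson (605) before Drummond (294).
Order: Kowalski, Vasquez, Johansson, Drummond. So position 4.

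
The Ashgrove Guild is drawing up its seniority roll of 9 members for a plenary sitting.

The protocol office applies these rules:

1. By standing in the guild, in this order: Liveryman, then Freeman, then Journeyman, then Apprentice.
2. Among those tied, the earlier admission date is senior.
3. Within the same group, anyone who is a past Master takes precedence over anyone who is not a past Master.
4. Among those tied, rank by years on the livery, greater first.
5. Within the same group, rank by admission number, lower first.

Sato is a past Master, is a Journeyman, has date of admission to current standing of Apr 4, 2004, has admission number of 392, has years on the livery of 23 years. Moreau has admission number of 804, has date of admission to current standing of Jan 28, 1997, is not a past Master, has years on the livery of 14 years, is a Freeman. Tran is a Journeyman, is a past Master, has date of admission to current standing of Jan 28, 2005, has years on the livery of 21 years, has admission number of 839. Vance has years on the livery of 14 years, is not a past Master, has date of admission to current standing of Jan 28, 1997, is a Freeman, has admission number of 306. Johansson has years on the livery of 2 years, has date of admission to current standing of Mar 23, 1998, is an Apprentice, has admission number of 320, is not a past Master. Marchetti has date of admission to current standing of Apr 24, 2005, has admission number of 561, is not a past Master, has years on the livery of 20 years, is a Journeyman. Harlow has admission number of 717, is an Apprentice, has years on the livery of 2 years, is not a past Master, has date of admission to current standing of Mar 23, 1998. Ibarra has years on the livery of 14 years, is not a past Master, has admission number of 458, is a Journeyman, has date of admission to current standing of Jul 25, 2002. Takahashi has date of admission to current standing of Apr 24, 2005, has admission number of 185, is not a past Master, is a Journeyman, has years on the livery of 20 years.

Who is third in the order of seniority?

Ibarra

By standing in the guild: Vance and Moreau (Freeman); then Ibarra, Sato, Tran, Takahashi and Marchetti (Journeyman); then Johansson and Harlow (Apprentice).
Vance and Moreau both have date of admission to current standing Jan 28, 1997, so the next rule applies.
Vance and Moreau are each not a past Master, so the next rule applies.
Vance and Moreau both have years on the livery 14 years, so the next rule applies.
Among Vance and Moreau, by admission number (lower first): Vance (306) before Moreau (804).
Among Ibarra, Sato, Tran, Takahashi and Marchetti, by date of admission to current standing (earlier first): Ibarra (Jul 25, 2002) before Sato (Apr 4, 2004) before Tran (Jan 28, 2005) before Takahashi and Marchetti (Apr 24, 2005).
Takahashi and Marchetti are each not a past Master, so the next rule applies.
Takahashi and Marchetti both have years on the livery 20 years, so the next rule applies.
Among Takahashi and Marchetti, by admission number (lower first): Takahashi (185) before Marchetti (561).
Johansson and Harlow both have date of admission to current standing Mar 23, 1998, so the next rule applies.
Johansson and Harlow are each not a past Master, so the next rule applies.
Johansson and Harlow both have years on the livery 2 years, so the next rule applies.
Among Johansson and Harlow, by admission number (lower first): Johansson (320) before Harlow (717).
Order: Vance, Moreau, Ibarra, Sato, Tran, Takahashi, Marchetti, Johansson, Harlow.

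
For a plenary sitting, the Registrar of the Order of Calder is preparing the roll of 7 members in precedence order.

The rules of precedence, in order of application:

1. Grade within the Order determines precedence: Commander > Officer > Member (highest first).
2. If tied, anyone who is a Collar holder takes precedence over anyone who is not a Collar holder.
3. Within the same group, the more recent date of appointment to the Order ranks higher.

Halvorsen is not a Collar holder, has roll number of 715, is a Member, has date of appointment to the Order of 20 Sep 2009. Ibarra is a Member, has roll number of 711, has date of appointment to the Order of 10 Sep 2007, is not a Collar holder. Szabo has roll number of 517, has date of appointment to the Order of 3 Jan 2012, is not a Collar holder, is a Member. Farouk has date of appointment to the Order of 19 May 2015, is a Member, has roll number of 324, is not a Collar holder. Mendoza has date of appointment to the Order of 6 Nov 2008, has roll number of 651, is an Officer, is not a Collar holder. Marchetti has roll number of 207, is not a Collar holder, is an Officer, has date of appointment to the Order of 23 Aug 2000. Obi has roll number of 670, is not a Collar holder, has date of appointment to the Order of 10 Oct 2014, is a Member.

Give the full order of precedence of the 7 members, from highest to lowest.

Mendoza, Marchetti, Farouk, Obi, Szabo, Halvorsen, Ibarra

By grade within the Order: Mendoza and Marchetti (Officer); then Farouk, Obi, Szabo, Halvorsen and Ibarra (Member).
Mendoza and Marchetti are each not a Collar holder, so the next rule applies.
Among Mendoza and Marchetti, by date of appointment to the Order (later first): Mendoza (6 Nov 2008) before Marchetti (23 Aug 2000).
Farouk, Obi, Szabo, Halvorsen and Ibarra are each not a Collar holder, so the next rule applies.
Among Farouk, Obi, Szabo, Halvorsen and Ibarra, by date of appointment to the Order (later first): Farouk (19 May 2015) before Obi (10 Oct 2014) before Szabo (3 Jan 2012) before Halvorsen (20 Sep 2009) before Ibarra (10 Sep 2007).
Full order: Mendoza, Marchetti, Farouk, Obi, Szabo, Halvorsen, Ibarra.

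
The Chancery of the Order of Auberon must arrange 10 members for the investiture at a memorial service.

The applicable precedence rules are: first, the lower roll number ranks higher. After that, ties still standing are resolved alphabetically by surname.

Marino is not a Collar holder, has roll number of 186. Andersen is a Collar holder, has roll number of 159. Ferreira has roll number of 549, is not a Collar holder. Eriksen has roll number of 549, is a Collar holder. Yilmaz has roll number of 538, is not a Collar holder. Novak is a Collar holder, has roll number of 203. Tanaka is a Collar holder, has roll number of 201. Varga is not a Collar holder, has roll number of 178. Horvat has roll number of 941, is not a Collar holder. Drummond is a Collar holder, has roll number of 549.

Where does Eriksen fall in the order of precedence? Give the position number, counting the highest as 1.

By roll number (lower first): Andersen (159); then Varga (178); then Marino (186); then Tanaka (201); then Novak (203); then Yilmaz (538); then Drummond, Eriksen and Ferreira (each 549); then Horvat (941).
Among Drummond, Eriksen and Ferreira, alphabetically by surname: Drummond before Eriksen before Ferreira.
Order: Andersen, Varga, Marino, Tanaka, Novak, Yilmaz, Drummond, Eriksen, Ferreira, Horvat. So position 8.

8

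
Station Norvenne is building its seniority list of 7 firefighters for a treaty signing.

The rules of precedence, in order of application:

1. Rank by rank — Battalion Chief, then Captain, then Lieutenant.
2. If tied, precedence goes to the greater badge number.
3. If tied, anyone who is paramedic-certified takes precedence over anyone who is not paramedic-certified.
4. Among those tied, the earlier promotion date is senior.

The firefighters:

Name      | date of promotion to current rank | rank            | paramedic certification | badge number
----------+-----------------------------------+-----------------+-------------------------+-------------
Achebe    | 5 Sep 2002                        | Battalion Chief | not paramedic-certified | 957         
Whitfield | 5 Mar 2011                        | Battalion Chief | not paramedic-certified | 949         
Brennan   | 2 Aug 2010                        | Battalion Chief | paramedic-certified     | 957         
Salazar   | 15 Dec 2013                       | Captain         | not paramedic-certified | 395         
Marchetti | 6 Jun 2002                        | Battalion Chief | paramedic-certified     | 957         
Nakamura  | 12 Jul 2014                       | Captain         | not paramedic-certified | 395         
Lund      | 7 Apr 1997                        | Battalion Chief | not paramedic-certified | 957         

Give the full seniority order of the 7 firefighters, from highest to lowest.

By rank: Marchetti, Brennan, Lund, Achebe and Whitfield (Battalion Chief); then Salazar and Nakamura (Captain).
Among Marchetti, Brennan, Lund, Achebe and Whitfield, by badge number (higher first): Marchetti, Brennan, Lund and Achebe (957) before Whitfield (949).
Among Marchetti, Brennan, Lund and Achebe, paramedic-certified before not paramedic-certified: Marchetti and Brennan (paramedic-certified) before Lund and Achebe (not paramedic-certified).
Among Marchetti and Brennan, by date of promotion to current rank (earlier first): Marchetti (6 Jun 2002) before Brennan (2 Aug 2010).
Among Lund and Achebe, by date of promotion to current rank (earlier first): Lund (7 Apr 1997) before Achebe (5 Sep 2002).
Salazar and Nakamura both have badge number 395, so the next rule applies.
Salazar and Nakamura are each not paramedic-certified, so the next rule applies.
Among Salazar and Nakamura, by date of promotion to current rank (earlier first): Salazar (15 Dec 2013) before Nakamura (12 Jul 2014).
Full order: Marchetti, Brennan, Lund, Achebe, Whitfield, Salazar, Nakamura.

Marchetti, Brennan, Lund, Achebe, Whitfield, Salazar, Nakamura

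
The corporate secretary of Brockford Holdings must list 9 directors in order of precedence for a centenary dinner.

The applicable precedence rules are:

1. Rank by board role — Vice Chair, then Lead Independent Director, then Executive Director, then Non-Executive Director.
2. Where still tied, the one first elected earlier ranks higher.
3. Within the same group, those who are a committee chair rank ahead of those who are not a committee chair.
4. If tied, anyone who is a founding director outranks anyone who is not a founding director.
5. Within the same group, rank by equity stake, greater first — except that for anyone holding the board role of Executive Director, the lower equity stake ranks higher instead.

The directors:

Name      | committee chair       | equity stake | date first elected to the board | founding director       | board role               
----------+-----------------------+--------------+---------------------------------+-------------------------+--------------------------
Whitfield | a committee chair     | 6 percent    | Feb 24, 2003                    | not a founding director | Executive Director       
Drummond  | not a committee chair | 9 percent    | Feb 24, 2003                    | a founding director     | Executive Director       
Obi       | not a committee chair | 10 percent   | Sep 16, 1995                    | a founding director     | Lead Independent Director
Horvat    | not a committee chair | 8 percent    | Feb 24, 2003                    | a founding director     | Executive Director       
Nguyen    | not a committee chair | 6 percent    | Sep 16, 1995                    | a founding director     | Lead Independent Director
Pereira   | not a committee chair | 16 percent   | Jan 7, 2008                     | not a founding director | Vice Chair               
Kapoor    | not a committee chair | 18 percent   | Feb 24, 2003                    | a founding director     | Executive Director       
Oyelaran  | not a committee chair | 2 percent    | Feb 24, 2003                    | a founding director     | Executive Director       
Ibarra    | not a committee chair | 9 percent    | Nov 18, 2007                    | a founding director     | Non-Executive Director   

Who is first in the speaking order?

Pereira

By board role: Pereira (Vice Chair); then Obi and Nguyen (Lead Independent Director); then Whitfield, Oyelaran, Horvat, Drummond and Kapoor (Executive Director); then Ibarra (Non-Executive Director).
Obi and Nguyen both have date first elected to the board Sep 16, 1995, so the next rule applies.
Obi and Nguyen are each not a committee chair, so the next rule applies.
Obi and Nguyen are each a founding director, so the next rule applies.
Among Obi and Nguyen, by equity stake (higher first): Obi (10 percent) before Nguyen (6 percent).
Whitfield, Oyelaran, Horvat, Drummond and Kapoor all have date first elected to the board Feb 24, 2003, so the next rule applies.
Among Whitfield, Oyelaran, Horvat, Drummond and Kapoor, a committee chair before not a committee chair: Whitfield (a committee chair) before Oyelaran, Horvat, Drummond and Kapoor (not a committee chair).
Oyelaran, Horvat, Drummond and Kapoor are each a founding director, so the next rule applies.
Among Oyelaran, Horvat, Drummond and Kapoor, by equity stake (lower first) (reversed rule for this group): Oyelaran (2 percent) before Horvat (8 percent) before Drummond (9 percent) before Kapoor (18 percent).
Order: Pereira, Obi, Nguyen, Whitfield, Oyelaran, Horvat, Drummond, Kapoor, Ibarra.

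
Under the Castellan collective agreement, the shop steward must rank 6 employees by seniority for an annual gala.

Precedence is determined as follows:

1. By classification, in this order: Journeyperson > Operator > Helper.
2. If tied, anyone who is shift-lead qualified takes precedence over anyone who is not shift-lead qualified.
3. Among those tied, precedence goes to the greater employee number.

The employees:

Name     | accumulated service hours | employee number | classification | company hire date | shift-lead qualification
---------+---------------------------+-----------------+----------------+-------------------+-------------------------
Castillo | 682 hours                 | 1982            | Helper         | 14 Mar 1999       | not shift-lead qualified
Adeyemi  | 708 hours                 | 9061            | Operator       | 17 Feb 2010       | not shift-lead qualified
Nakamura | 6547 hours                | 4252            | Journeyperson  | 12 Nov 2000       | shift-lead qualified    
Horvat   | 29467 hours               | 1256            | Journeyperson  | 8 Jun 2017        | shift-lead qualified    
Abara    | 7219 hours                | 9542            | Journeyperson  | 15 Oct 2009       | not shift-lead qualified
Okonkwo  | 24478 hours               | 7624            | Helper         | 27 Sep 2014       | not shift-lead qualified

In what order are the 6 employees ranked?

Nakamura, Horvat, Abara, Adeyemi, Okonkwo, Castillo

By classification: Nakamura, Horvat and Abara (Journeyperson); then Adeyemi (Operator); then Okonkwo and Castillo (Helper).
Among Nakamura, Horvat and Abara, shift-lead qualified before not shift-lead qualified: Nakamura and Horvat (shift-lead qualified) before Abara (not shift-lead qualified).
Among Nakamura and Horvat, by employee number (higher first): Nakamura (4252) before Horvat (1256).
Okonkwo and Castillo are each not shift-lead qualified, so the next rule applies.
Among Okonkwo and Castillo, by employee number (higher first): Okonkwo (7624) before Castillo (1982).
Full order: Nakamura, Horvat, Abara, Adeyemi, Okonkwo, Castillo.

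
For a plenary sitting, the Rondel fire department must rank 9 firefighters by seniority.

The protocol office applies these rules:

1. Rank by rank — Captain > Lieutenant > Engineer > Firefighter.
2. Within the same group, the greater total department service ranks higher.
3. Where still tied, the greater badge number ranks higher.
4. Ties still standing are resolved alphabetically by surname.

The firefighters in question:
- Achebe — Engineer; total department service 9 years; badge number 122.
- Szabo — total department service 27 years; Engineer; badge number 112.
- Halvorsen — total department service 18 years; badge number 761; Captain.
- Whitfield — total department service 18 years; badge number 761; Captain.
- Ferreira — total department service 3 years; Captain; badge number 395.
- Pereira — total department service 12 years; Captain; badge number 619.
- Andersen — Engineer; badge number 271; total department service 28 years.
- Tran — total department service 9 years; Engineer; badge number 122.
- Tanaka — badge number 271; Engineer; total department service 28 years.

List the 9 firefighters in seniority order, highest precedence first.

By rank: Halvorsen, Whitfield, Pereira and Ferreira (Captain); then Andersen, Tanaka, Szabo, Achebe and Tran (Engineer).
Among Halvorsen, Whitfield, Pereira and Ferreira, by total department service (higher first): Halvorsen and Whitfield (18 years) before Pereira (12 years) before Ferreira (3 years).
Halvorsen and Whitfield both have badge number 761, so the next rule applies.
Among Halvorsen and Whitfield, alphabetically by surname: Halvorsen before Whitfield.
Among Andersen, Tanaka, Szabo, Achebe and Tran, by total department service (higher first): Andersen and Tanaka (28 years) before Szabo (27 years) before Achebe and Tran (9 years).
Andersen and Tanaka both have badge number 271, so the next rule applies.
Among Andersen and Tanaka, alphabetically by surname: Andersen before Tanaka.
Achebe and Tran both have badge number 122, so the next rule applies.
Among Achebe and Tran, alphabetically by surname: Achebe before Tran.
Full order: Halvorsen, Whitfield, Pereira, Ferreira, Andersen, Tanaka, Szabo, Achebe, Tran.

Halvorsen, Whitfield, Pereira, Ferreira, Andersen, Tanaka, Szabo, Achebe, Tran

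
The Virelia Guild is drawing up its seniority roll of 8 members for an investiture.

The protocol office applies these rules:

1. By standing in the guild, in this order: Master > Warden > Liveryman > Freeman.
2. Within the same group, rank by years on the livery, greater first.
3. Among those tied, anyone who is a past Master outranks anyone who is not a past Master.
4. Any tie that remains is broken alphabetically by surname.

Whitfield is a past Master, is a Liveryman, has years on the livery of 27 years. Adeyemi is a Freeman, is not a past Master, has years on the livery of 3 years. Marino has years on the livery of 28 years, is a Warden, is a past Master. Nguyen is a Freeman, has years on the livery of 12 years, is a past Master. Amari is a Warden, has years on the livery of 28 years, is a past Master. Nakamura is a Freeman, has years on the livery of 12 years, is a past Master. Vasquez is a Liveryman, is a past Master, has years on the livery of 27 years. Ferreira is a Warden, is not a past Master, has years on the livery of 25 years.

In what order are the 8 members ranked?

Amari, Marino, Ferreira, Vasquez, Whitfield, Nakamura, Nguyen, Adeyemi

By standing in the guild: Amari, Marino and Ferreira (Warden); then Vasquez and Whitfield (Liveryman); then Nakamura, Nguyen and Adeyemi (Freeman).
Among Amari, Marino and Ferreira, by years on the livery (higher first): Amari and Marino (28 years) before Ferreira (25 years).
Amari and Marino are each a past Master, so the next rule applies.
Among Amari and Marino, alphabetically by surname: Amari before Marino.
Vasquez and Whitfield both have years on the livery 27 years, so the next rule applies.
Vasquez and Whitfield are each a past Master, so the next rule applies.
Among Vasquez and Whitfield, alphabetically by surname: Vasquez before Whitfield.
Among Nakamura, Nguyen and Adeyemi, by years on the livery (higher first): Nakamura and Nguyen (12 years) before Adeyemi (3 years).
Nakamura and Nguyen are each a past Master, so the next rule applies.
Among Nakamura and Nguyen, alphabetically by surname: Nakamura before Nguyen.
Full order: Amari, Marino, Ferreira, Vasquez, Whitfield, Nakamura, Nguyen, Adeyemi.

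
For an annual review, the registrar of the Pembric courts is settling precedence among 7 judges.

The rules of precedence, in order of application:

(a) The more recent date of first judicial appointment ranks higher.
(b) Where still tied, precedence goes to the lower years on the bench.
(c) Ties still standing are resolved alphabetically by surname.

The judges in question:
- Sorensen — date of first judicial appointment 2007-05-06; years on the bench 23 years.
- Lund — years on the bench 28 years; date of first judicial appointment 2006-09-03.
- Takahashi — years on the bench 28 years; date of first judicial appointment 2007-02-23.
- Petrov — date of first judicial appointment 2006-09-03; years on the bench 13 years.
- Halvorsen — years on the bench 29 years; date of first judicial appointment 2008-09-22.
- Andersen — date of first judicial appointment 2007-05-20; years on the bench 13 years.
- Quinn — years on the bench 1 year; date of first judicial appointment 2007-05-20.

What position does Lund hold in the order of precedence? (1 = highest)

By date of first judicial appointment (later first): Halvorsen (2008-09-22); then Quinn and Andersen (both 2007-05-20); then Sorensen (2007-05-06); then Takahashi (2007-02-23); then Petrov and Lund (both 2006-09-03).
Among Quinn and Andersen, by years on the bench (lower first): Quinn (1 year) before Andersen (13 years).
Among Petrov and Lund, by years on the bench (lower first): Petrov (13 years) before Lund (28 years).
Order: Halvorsen, Quinn, Andersen, Sorensen, Takahashi, Petrov, Lund. So position 7.

7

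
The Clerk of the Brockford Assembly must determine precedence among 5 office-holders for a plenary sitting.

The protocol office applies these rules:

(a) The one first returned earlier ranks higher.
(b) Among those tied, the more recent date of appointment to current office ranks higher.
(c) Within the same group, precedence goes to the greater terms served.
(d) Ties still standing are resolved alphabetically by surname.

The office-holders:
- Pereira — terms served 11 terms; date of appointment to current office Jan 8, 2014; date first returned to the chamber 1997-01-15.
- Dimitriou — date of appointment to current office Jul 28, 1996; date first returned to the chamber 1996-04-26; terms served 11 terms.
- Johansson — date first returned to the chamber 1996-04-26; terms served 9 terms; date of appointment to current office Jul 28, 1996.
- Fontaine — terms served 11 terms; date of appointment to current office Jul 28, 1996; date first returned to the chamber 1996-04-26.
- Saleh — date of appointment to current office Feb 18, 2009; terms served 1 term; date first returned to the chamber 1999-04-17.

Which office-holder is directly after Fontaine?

By date first returned to the chamber (earlier first): Dimitriou, Fontaine and Johansson (each 1996-04-26); then Pereira (1997-01-15); then Saleh (1999-04-17).
Dimitriou, Fontaine and Johansson all have date of appointment to current office Jul 28, 1996, so the next rule applies.
Among Dimitriou, Fontaine and Johansson, by terms served (higher first): Dimitriou and Fontaine (11 terms) before Johansson (9 terms).
Among Dimitriou and Fontaine, alphabetically by surname: Dimitriou before Fontaine.
Order: Dimitriou, Fontaine, Johansson, Pereira, Saleh.

Johansson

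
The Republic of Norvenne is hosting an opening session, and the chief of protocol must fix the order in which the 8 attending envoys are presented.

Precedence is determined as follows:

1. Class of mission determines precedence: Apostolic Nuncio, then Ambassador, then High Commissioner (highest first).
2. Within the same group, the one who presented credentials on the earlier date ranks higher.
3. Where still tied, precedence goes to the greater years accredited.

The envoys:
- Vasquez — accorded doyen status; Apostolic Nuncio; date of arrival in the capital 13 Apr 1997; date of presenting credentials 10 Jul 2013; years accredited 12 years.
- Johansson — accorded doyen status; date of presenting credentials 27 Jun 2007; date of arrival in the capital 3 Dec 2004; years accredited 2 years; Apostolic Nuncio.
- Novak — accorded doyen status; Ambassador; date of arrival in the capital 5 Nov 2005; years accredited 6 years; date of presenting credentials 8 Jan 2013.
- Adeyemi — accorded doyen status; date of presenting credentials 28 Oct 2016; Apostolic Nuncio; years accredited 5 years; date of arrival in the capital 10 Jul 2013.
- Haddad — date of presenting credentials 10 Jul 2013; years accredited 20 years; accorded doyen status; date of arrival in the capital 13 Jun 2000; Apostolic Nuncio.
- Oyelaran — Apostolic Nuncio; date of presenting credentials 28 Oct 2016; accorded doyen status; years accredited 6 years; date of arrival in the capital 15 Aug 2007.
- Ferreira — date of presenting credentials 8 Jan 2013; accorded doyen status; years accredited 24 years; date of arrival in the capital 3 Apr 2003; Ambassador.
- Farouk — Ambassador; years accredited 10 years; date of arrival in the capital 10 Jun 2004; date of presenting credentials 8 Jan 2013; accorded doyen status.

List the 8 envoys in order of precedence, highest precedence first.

By class of mission: Johansson, Haddad, Vasquez, Oyelaran and Adeyemi (Apostolic Nuncio); then Ferreira, Farouk and Novak (Ambassador).
Among Johansson, Haddad, Vasquez, Oyelaran and Adeyemi, by date of presenting credentials (earlier first): Johansson (27 Jun 2007) before Haddad and Vasquez (10 Jul 2013) before Oyelaran and Adeyemi (28 Oct 2016).
Among Haddad and Vasquez, by years accredited (higher first): Haddad (20 years) before Vasquez (12 years).
Among Oyelaran and Adeyemi, by years accredited (higher first): Oyelaran (6 years) before Adeyemi (5 years).
Ferreira, Farouk and Novak all have date of presenting credentials 8 Jan 2013, so the next rule applies.
Among Ferreira, Farouk and Novak, by years accredited (higher first): Ferreira (24 years) before Farouk (10 years) before Novak (6 years).
Full order: Johansson, Haddad, Vasquez, Oyelaran, Adeyemi, Ferreira, Farouk, Novak.

Johansson, Haddad, Vasquez, Oyelaran, Adeyemi, Ferreira, Farouk, Novak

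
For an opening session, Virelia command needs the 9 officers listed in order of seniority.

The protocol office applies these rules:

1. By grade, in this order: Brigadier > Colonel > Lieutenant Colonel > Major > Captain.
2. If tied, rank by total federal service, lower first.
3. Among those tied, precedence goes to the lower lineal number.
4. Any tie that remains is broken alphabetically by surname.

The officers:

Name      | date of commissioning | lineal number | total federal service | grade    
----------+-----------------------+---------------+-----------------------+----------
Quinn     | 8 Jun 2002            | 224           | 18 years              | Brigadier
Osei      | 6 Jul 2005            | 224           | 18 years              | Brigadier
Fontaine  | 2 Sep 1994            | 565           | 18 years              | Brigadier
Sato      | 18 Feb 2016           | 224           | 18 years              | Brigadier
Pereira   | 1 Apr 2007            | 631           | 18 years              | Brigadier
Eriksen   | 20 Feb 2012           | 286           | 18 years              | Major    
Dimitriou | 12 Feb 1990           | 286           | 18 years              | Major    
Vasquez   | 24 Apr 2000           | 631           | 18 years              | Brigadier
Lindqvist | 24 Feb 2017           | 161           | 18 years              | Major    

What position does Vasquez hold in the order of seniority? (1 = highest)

By grade: Osei, Quinn, Sato, Fontaine, Pereira and Vasquez (Brigadier); then Lindqvist, Dimitriou and Eriksen (Major).
Osei, Quinn, Sato, Fontaine, Pereira and Vasquez all have total federal service 18 years, so the next rule applies.
Among Osei, Quinn, Sato, Fontaine, Pereira and Vasquez, by lineal number (lower first): Osei, Quinn and Sato (224) before Fontaine (565) before Pereira and Vasquez (631).
Among Osei, Quinn and Sato, alphabetically by surname: Osei before Quinn before Sato.
Among Pereira and Vasquez, alphabetically by surname: Pereira before Vasquez.
Lindqvist, Dimitriou and Eriksen all have total federal service 18 years, so the next rule applies.
Among Lindqvist, Dimitriou and Eriksen, by lineal number (lower first): Lindqvist (161) before Dimitriou and Eriksen (286).
Among Dimitriou and Eriksen, alphabetically by surname: Dimitriou before Eriksen.
Order: Osei, Quinn, Sato, Fontaine, Pereira, Vasquez, Lindqvist, Dimitriou, Eriksen. So position 6.

6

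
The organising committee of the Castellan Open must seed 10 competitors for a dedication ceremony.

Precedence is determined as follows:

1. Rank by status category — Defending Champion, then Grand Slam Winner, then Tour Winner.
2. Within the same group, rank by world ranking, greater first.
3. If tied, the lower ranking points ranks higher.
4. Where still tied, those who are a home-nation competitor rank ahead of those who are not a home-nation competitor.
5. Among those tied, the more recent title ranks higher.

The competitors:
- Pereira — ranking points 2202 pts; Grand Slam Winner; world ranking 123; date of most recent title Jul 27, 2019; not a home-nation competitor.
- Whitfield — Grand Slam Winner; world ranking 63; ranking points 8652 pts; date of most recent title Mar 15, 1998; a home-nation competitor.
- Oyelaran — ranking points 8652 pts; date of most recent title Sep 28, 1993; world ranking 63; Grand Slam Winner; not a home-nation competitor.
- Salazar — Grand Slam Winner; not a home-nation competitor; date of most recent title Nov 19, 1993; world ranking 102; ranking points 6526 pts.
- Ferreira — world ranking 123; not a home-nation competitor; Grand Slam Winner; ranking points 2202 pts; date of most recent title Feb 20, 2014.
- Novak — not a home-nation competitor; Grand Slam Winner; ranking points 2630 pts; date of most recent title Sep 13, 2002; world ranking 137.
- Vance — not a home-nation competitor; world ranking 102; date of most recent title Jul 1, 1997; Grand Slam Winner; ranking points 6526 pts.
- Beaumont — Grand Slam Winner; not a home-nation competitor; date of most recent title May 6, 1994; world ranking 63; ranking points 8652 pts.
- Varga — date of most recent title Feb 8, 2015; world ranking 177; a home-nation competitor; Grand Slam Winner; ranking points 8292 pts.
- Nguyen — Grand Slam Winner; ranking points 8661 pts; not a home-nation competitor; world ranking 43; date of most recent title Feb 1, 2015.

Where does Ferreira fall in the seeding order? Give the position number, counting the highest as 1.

By status category: Varga, Novak, Pereira, Ferreira, Vance, Salazar, Whitfield, Beaumont, Oyelaran and Nguyen (Grand Slam Winner).
Among Varga, Novak, Pereira, Ferreira, Vance, Salazar, Whitfield, Beaumont, Oyelaran and Nguyen, by world ranking (higher first): Varga (177) before Novak (137) before Pereira and Ferreira (123) before Vance and Salazar (102) before Whitfield, Beaumont and Oyelaran (63) before Nguyen (43).
Pereira and Ferreira both have ranking points 2202 pts, so the next rule applies.
Pereira and Ferreira are each not a home-nation competitor, so the next rule applies.
Among Pereira and Ferreira, by date of most recent title (later first): Pereira (Jul 27, 2019) before Ferreira (Feb 20, 2014).
Vance and Salazar both have ranking points 6526 pts, so the next rule applies.
Vance and Salazar are each not a home-nation competitor, so the next rule applies.
Among Vance and Salazar, by date of most recent title (later first): Vance (Jul 1, 1997) before Salazar (Nov 19, 1993).
Whitfield, Beaumont and Oyelaran all have ranking points 8652 pts, so the next rule applies.
Among Whitfield, Beaumont and Oyelaran, a home-nation competitor before not a home-nation competitor: Whitfield (a home-nation competitor) before Beaumont and Oyelaran (not a home-nation competitor).
Among Beaumont and Oyelaran, by date of most recent title (later first): Beaumont (May 6, 1994) before Oyelaran (Sep 28, 1993).
Order: Varga, Novak, Pereira, Ferreira, Vance, Salazar, Whitfield, Beaumont, Oyelaran, Nguyen. So position 4.

4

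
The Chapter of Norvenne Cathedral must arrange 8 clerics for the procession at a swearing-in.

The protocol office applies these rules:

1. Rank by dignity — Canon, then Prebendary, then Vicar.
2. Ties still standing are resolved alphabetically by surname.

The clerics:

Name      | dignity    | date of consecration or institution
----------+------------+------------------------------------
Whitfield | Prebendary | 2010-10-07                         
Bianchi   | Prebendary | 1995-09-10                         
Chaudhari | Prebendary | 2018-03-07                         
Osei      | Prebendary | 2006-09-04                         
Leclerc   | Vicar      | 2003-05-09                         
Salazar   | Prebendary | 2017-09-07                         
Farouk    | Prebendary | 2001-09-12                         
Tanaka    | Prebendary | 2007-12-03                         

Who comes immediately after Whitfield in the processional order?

Leclerc

By dignity: Bianchi, Chaudhari, Farouk, Osei, Salazar, Tanaka and Whitfield (Prebendary); then Leclerc (Vicar).
Among Bianchi, Chaudhari, Farouk, Osei, Salazar, Tanaka and Whitfield, alphabetically by surname: Bianchi before Chaudhari before Farouk before Osei before Salazar before Tanaka before Whitfield.
Order: Bianchi, Chaudhari, Farouk, Osei, Salazar, Tanaka, Whitfield, Leclerc.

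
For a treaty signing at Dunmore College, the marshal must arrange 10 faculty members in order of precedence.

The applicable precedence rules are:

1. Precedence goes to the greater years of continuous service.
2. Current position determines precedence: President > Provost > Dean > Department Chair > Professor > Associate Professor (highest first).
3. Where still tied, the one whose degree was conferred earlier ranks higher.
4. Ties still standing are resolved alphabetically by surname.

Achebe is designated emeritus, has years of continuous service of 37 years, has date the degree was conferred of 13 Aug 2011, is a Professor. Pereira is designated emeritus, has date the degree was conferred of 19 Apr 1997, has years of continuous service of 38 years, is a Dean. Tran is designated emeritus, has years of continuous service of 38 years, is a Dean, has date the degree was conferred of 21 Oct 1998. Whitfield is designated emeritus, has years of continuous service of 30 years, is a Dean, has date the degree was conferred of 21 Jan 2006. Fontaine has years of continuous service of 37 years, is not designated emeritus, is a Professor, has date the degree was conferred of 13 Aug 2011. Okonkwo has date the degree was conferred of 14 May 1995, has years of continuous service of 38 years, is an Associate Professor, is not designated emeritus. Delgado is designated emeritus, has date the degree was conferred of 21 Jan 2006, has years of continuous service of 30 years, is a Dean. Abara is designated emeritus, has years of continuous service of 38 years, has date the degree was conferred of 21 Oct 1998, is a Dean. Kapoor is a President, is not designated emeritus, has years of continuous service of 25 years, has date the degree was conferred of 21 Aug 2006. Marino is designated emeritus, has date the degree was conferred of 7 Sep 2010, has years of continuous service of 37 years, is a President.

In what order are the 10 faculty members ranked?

Pereira, Abara, Tran, Okonkwo, Marino, Achebe, Fontaine, Delgado, Whitfield, Kapoor

By years of continuous service (higher first): Pereira, Abara, Tran and Okonkwo (each 38 years); then Marino, Achebe and Fontaine (each 37 years); then Delgado and Whitfield (both 30 years); then Kapoor (25 years).
Among Pereira, Abara, Tran and Okonkwo, by current position: Pereira, Abara and Tran (Dean) before Okonkwo (Associate Professor).
Among Pereira, Abara and Tran, by date the degree was conferred (earlier first): Pereira (19 Apr 1997) before Abara and Tran (21 Oct 1998).
Among Abara and Tran, alphabetically by surname: Abara before Tran.
Among Marino, Achebe and Fontaine, by current position: Marino (President) before Achebe and Fontaine (Professor).
Achebe and Fontaine both have date the degree was conferred 13 Aug 2011, so the next rule applies.
Among Achebe and Fontaine, alphabetically by surname: Achebe before Fontaine.
Delgado and Whitfield are each Dean, so the next rule applies.
Delgado and Whitfield both have date the degree was conferred 21 Jan 2006, so the next rule applies.
Among Delgado and Whitfield, alphabetically by surname: Delgado before Whitfield.
Full order: Pereira, Abara, Tran, Okonkwo, Marino, Achebe, Fontaine, Delgado, Whitfield, Kapoor.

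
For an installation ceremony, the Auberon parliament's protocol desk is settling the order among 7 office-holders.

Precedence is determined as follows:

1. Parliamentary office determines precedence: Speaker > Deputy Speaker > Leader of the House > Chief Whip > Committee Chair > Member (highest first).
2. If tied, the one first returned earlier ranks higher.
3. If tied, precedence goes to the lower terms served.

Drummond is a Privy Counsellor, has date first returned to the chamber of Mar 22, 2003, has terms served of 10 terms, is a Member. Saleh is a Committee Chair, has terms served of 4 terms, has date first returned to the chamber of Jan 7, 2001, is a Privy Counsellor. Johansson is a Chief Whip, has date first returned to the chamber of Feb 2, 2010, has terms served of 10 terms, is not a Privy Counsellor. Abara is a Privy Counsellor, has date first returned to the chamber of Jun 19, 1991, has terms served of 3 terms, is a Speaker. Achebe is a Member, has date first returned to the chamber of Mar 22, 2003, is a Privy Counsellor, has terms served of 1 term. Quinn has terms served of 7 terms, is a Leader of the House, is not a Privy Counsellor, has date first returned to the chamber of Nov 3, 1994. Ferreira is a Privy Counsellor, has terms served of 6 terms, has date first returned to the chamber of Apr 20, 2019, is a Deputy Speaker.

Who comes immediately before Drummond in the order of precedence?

By parliamentary office: Abara (Speaker); then Ferreira (Deputy Speaker); then Quinn (Leader of the House); then Johansson (Chief Whip); then Saleh (Committee Chair); then Achebe and Drummond (Member).
Achebe and Drummond both have date first returned to the chamber Mar 22, 2003, so the next rule applies.
Among Achebe and Drummond, by terms served (lower first): Achebe (1 term) before Drummond (10 terms).
Order: Abara, Ferreira, Quinn, Johansson, Saleh, Achebe, Drummond.

Achebe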